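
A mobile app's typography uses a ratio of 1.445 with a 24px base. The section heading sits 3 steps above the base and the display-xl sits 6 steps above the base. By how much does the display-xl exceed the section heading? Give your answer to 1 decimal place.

146.1px

Step 3: 24.0 × 1.445³ = 72.413px
Step 6: 24.0 × 1.445⁶ = 218.483px
Difference: 218.483 − 72.413 = 146.070px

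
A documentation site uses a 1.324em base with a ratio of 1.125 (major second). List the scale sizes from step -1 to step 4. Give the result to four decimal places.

1.1769em, 1.3240em, 1.4895em, 1.6757em, 1.8851em, 2.1208em

Step -1: 1.324 ÷ 1.125 = 1.1769
Step 0: 1.324em
Step 1: 1.324 × 1.125 = 1.4895
Step 2: 1.324 × 1.125² = 1.6757
Step 3: 1.324 × 1.125³ = 1.8851
Step 4: 1.324 × 1.125⁴ = 2.1208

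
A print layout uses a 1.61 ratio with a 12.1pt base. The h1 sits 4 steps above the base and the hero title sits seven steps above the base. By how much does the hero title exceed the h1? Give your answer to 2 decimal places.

257.99pt

Step 4: 12.1 × 1.61⁴ = 81.2997pt
Step 7: 12.1 × 1.61⁷ = 339.2864pt
Difference: 339.2864 − 81.2997 = 257.9867pt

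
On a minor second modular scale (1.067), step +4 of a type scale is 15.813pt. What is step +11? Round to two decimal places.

24.90pt

15.813 × 1.067⁷ = 15.813 × 1.57453 ≈ 24.898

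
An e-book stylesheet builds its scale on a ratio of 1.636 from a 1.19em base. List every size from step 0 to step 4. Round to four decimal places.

Step 0: 1.19em
Step 1: 1.19 × 1.636 = 1.9468
Step 2: 1.19 × 1.636² = 3.1850
Step 3: 1.19 × 1.636³ = 5.2107
Step 4: 1.19 × 1.636⁴ = 8.5247

1.1900em, 1.9468em, 3.1850em, 5.2107em, 8.5247em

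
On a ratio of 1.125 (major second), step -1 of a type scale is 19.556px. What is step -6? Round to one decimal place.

19.556 ÷ 1.125⁵ = 19.556 ÷ 1.80203 ≈ 10.852

10.9px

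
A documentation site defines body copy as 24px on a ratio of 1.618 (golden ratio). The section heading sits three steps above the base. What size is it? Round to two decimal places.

A modular type scale is a geometric sequence: sizeₙ = base × rⁿ.
24.0 × 1.618³ = 24.0 × 4.23580 ≈ 101.66

101.66px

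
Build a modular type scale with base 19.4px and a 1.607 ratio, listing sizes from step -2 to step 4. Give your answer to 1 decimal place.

7.5px, 12.1px, 19.4px, 31.2px, 50.1px, 80.5px, 129.4px

Step -2: 19.4 ÷ 1.607² = 7.5
Step -1: 19.4 ÷ 1.607 = 12.1
Step 0: 19.4px
Step 1: 19.4 × 1.607 = 31.2
Step 2: 19.4 × 1.607² = 50.1
Step 3: 19.4 × 1.607³ = 80.5
Step 4: 19.4 × 1.607⁴ = 129.4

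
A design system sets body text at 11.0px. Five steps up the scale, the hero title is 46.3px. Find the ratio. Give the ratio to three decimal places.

1.333

The ratio satisfies 11.0 × r⁵ = 46.3, so r = (46.3 / 11.0)^(1/5).
r = 4.2091^(1/5) ≈ 1.3330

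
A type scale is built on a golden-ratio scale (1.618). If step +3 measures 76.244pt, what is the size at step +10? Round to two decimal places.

2213.38pt

The gap is 10 − (3) = 7 steps, so the factor is 1.618^7.
76.244 × 1.618⁷ = 76.244 × 29.03017 ≈ 2213.376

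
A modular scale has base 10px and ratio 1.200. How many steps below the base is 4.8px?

4

1.200ⁿ = 10 / 4.8 = 2.0833
n = ln(2.0833) / ln(1.200) = 0.7340 / 0.1823 ≈ 4.03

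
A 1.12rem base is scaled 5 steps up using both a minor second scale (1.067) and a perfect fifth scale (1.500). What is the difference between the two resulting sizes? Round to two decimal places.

6.96rem

Minor second: 1.12 × 1.067⁵ = 1.5490rem
Perfect fifth: 1.12 × 1.500⁵ = 8.5050rem
Difference: 8.5050 − 1.5490 = 6.9560rem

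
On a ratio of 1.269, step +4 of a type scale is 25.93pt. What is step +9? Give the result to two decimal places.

The gap is 9 − (4) = 5 steps, so the factor is 1.269^5.
25.93 × 1.269⁵ = 25.93 × 3.29085 ≈ 85.332

85.33pt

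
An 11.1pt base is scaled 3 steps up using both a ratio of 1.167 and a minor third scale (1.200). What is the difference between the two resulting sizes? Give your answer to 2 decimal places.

1.54pt

At 1.167: 11.1 × 1.167³ = 17.6415pt
Minor third: 11.1 × 1.200³ = 19.1808pt
Difference: 19.1808 − 17.6415 = 1.5393pt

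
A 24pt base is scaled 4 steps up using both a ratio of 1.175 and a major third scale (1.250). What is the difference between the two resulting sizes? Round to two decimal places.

12.85pt

At 1.175: 24.0 × 1.175⁴ = 45.7470pt
Major third: 24.0 × 1.250⁴ = 58.5938pt
Difference: 58.5938 − 45.7470 = 12.8468pt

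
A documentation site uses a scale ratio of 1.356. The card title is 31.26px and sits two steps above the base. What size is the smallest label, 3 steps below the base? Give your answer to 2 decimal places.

31.26 ÷ 1.356⁵ = 31.26 ÷ 4.58457 ≈ 6.819

6.82px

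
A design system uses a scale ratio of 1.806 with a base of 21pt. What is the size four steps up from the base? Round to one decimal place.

223.4pt

Each step on a modular scale multiplies by the ratio, so the size n steps from the base is base × ratioⁿ.
21.0 × 1.806⁴ = 21.0 × 10.63827 ≈ 223.40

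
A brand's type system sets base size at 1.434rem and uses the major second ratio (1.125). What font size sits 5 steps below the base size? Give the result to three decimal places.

0.796rem

Every step multiplies by the scale ratio.
1.434 ÷ 1.125⁵ = 1.434 ÷ 1.80203 ≈ 0.796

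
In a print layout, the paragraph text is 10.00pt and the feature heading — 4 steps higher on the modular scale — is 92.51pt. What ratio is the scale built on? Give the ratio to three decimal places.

1.744

r⁴ = 92.51 / 10.00, so r = (92.51/10.00)^(1/4).
r = 9.2510^(1/4) ≈ 1.7440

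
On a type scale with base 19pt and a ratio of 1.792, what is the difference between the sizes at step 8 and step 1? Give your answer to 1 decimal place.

1986.4pt

Step 1: 19.0 × 1.792 = 34.048pt
Step 8: 19.0 × 1.792⁸ = 2020.494pt
Difference: 2020.494 − 34.048 = 1986.446pt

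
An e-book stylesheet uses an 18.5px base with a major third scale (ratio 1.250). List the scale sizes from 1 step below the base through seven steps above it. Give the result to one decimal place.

14.8px, 18.5px, 23.1px, 28.9px, 36.1px, 45.2px, 56.5px, 70.6px, 88.2px

Step -1: 18.5 ÷ 1.250 = 14.8
Step 0: 18.5px
Step 1: 18.5 × 1.250 = 23.1
Step 2: 18.5 × 1.250² = 28.9
Step 3: 18.5 × 1.250³ = 36.1
Step 4: 18.5 × 1.250⁴ = 45.2
Step 5: 18.5 × 1.250⁵ = 56.5
Step 6: 18.5 × 1.250⁶ = 70.6
Step 7: 18.5 × 1.250⁷ = 88.2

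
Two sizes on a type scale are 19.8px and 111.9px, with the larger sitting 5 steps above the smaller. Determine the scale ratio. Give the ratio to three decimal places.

1.414

r⁵ = 111.9 / 19.8, so r = (111.9/19.8)^(1/5).
r = 5.6515^(1/5) ≈ 1.4139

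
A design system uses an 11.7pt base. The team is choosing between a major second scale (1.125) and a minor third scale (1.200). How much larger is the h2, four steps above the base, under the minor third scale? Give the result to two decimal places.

Major second: 11.7 × 1.125⁴ = 18.7411pt
Minor third: 11.7 × 1.200⁴ = 24.2611pt
Difference: 24.2611 − 18.7411 = 5.5200pt

5.52pt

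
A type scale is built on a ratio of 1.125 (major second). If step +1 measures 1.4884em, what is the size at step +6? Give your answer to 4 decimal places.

1.4884 × 1.125⁵ = 1.4884 × 1.80203 ≈ 2.6821

2.6821em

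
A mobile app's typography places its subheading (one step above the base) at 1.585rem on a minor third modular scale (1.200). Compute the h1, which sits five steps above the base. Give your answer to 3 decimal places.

3.287rem

1.585 × 1.200⁴ = 1.585 × 2.07360 ≈ 3.287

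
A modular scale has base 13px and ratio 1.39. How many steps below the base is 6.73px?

1.39ⁿ = 13 / 6.73 = 1.9316
n = ln(1.9316) / ln(1.39) = 0.6584 / 0.3293 ≈ 2.00

2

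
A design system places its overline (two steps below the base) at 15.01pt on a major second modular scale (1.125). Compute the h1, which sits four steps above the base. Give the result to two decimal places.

The gap is 4 − (-2) = 6 steps, so the factor is 1.125^6.
15.01 × 1.125⁶ = 15.01 × 2.02729 ≈ 30.430

30.43pt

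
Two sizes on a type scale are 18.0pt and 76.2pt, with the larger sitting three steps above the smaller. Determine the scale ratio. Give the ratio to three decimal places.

1.618

The ratio satisfies 18.0 × r³ = 76.2, so r = (76.2 / 18.0)^(1/3).
r = 4.2333^(1/3) ≈ 1.6177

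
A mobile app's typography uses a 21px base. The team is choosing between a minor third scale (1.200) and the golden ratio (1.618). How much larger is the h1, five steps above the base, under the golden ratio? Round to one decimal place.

Minor third: 21.0 × 1.200⁵ = 52.255px
Golden ratio: 21.0 × 1.618⁵ = 232.869px
Difference: 232.869 − 52.255 = 180.614px

180.6px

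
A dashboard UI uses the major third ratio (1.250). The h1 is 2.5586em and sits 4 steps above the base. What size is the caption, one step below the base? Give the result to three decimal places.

2.5586 ÷ 1.250⁵ = 2.5586 ÷ 3.05176 ≈ 0.838

0.838em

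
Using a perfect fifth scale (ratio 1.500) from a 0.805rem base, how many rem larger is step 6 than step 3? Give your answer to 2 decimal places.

Step 3: 0.805 × 1.500³ = 2.7169rem
Step 6: 0.805 × 1.500⁶ = 9.1695rem
Difference: 9.1695 − 2.7169 = 6.4526rem

6.45rem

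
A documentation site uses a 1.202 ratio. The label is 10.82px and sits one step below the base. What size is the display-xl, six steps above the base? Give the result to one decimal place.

39.2px

The gap is 6 − (-1) = 7 steps, so the factor is 1.202^7.
10.82 × 1.202⁷ = 10.82 × 3.62519 ≈ 39.225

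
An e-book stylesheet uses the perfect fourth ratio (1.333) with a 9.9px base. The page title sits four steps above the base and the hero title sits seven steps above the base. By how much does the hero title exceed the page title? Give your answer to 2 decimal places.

42.78px

Step 4: 9.9 × 1.333⁴ = 31.2576px
Step 7: 9.9 × 1.333⁷ = 74.0366px
Difference: 74.0366 − 31.2576 = 42.7790px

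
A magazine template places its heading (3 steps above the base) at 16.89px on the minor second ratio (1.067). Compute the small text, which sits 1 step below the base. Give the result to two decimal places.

The gap is -1 − (3) = -4 steps, so the factor is 1.067^-4.
16.89 ÷ 1.067⁴ = 16.89 ÷ 1.29616 ≈ 13.031

13.03px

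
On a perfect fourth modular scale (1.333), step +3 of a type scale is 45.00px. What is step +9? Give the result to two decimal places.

252.46px

The gap is 9 − (3) = 6 steps, so the factor is 1.333^6.
45.00 × 1.333⁶ = 45.00 × 5.61023 ≈ 252.460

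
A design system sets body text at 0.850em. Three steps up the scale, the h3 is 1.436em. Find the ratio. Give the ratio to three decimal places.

The ratio satisfies 0.850 × r³ = 1.436, so r = (1.436 / 0.850)^(1/3).
r = 1.6894^(1/3) ≈ 1.1910

1.191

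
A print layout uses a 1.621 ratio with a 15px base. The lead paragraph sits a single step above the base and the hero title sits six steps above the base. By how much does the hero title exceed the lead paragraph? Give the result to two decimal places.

247.82px

Step 1: 15.0 × 1.621 = 24.3150px
Step 6: 15.0 × 1.621⁶ = 272.1381px
Difference: 272.1381 − 24.3150 = 247.8231px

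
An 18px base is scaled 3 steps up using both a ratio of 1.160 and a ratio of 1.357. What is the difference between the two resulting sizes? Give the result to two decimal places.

At 1.160: 18.0 × 1.160³ = 28.0961px
At 1.357: 18.0 × 1.357³ = 44.9792px
Difference: 44.9792 − 28.0961 = 16.8831px

16.88px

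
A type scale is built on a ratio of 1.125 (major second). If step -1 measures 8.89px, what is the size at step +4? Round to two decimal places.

16.02px

The gap is 4 − (-1) = 5 steps, so the factor is 1.125^5.
8.89 × 1.125⁵ = 8.89 × 1.80203 ≈ 16.020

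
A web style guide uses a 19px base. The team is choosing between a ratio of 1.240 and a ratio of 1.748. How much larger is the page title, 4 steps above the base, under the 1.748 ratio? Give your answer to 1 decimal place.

132.5px

At 1.240: 19.0 × 1.240⁴ = 44.920px
At 1.748: 19.0 × 1.748⁴ = 177.386px
Difference: 177.386 − 44.920 = 132.466px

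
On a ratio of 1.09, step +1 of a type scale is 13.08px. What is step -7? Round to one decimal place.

6.6px

The gap is -7 − (1) = -8 steps, so the factor is 1.09^-8.
13.08 ÷ 1.09⁸ = 13.08 ÷ 1.99256 ≈ 6.564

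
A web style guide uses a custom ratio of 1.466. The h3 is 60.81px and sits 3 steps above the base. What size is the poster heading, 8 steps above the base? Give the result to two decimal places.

Moving from step +3 to step +8 is 5 steps up, so multiply by r⁵.
60.81 × 1.466⁵ = 60.81 × 6.77127 ≈ 411.761

411.76px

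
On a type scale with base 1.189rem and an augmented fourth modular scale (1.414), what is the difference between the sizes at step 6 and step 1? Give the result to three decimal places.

7.822rem

Step 1: 1.189 × 1.414 = 1.68125rem
Step 6: 1.189 × 1.414⁶ = 9.50338rem
Difference: 9.50338 − 1.68125 = 7.82213rem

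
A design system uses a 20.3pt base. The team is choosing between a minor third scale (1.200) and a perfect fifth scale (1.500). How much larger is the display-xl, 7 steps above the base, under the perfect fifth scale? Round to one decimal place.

Minor third: 20.3 × 1.200⁷ = 72.739pt
Perfect fifth: 20.3 × 1.500⁷ = 346.845pt
Difference: 346.845 − 72.739 = 274.106pt

274.1pt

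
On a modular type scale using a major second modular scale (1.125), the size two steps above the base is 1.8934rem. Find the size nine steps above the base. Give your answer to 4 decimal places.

1.8934 × 1.125⁷ = 1.8934 × 2.28070 ≈ 4.3183

4.3183rem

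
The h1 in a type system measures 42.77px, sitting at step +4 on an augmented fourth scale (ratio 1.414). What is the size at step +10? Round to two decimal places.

42.77 × 1.414⁶ = 42.77 × 7.99275 ≈ 341.850

341.85px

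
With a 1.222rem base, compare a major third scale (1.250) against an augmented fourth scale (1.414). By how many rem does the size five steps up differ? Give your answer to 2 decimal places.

Major third: 1.222 × 1.250⁵ = 3.7292rem
Augmented fourth: 1.222 × 1.414⁵ = 6.9075rem
Difference: 6.9075 − 3.7292 = 3.1783rem

3.18rem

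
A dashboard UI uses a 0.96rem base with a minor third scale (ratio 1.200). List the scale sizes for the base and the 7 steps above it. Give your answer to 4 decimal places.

Step 0: 0.96rem
Step 1: 0.96 × 1.200 = 1.1520
Step 2: 0.96 × 1.200² = 1.3824
Step 3: 0.96 × 1.200³ = 1.6589
Step 4: 0.96 × 1.200⁴ = 1.9907
Step 5: 0.96 × 1.200⁵ = 2.3888
Step 6: 0.96 × 1.200⁶ = 2.8665
Step 7: 0.96 × 1.200⁷ = 3.4399

0.9600rem, 1.1520rem, 1.3824rem, 1.6589rem, 1.9907rem, 2.3888rem, 2.8665rem, 3.4399rem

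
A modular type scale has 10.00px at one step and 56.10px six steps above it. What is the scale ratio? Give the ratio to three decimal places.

1.333

r⁶ = 56.10 / 10.00, so r = (56.10/10.00)^(1/6).
r = 5.6100^(1/6) ≈ 1.3330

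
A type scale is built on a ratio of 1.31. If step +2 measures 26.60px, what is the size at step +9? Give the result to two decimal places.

176.11px

Moving from step +2 to step +9 is 7 steps up, so multiply by r⁷.
26.60 × 1.31⁷ = 26.60 × 6.62063 ≈ 176.109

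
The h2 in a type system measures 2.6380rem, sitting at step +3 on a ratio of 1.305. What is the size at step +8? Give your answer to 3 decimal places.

9.985rem

Moving from step +3 to step +8 is 5 steps up, so multiply by r⁵.
2.6380 × 1.305⁵ = 2.6380 × 3.78488 ≈ 9.985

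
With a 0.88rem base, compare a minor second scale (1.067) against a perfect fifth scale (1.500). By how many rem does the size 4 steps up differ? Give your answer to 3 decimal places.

3.314rem

Minor second: 0.88 × 1.067⁴ = 1.14062rem
Perfect fifth: 0.88 × 1.500⁴ = 4.45500rem
Difference: 4.45500 − 1.14062 = 3.31438rem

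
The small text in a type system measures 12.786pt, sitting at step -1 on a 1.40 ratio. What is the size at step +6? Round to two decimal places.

134.78pt

12.786 × 1.40⁷ = 12.786 × 10.54135 ≈ 134.782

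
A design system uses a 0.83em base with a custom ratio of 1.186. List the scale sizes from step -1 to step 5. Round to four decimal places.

0.6998em, 0.8300em, 0.9844em, 1.1675em, 1.3846em, 1.6422em, 1.9476em

Step -1: 0.83 ÷ 1.186 = 0.6998
Step 0: 0.83em
Step 1: 0.83 × 1.186 = 0.9844
Step 2: 0.83 × 1.186² = 1.1675
Step 3: 0.83 × 1.186³ = 1.3846
Step 4: 0.83 × 1.186⁴ = 1.6422
Step 5: 0.83 × 1.186⁵ = 1.9476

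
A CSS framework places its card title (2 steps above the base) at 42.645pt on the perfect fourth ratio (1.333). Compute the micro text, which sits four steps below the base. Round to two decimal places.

7.60pt

Moving from step +2 to step -4 is 6 steps down, so divide by r⁶.
42.645 ÷ 1.333⁶ = 42.645 ÷ 5.61023 ≈ 7.601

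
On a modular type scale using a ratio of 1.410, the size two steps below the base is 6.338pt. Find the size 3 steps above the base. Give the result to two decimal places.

The gap is 3 − (-2) = 5 steps, so the factor is 1.410^5.
6.338 × 1.410⁵ = 6.338 × 5.57308 ≈ 35.322

35.32pt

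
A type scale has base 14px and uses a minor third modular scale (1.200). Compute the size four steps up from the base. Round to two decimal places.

14.0 × 1.200⁴ = 14.0 × 2.07360 ≈ 29.03

29.03px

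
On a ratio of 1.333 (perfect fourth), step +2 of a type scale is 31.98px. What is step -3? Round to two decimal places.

31.98 ÷ 1.333⁵ = 31.98 ÷ 4.20873 ≈ 7.598

7.60px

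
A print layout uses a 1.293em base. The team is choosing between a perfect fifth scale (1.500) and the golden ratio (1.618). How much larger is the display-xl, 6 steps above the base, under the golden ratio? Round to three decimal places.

Perfect fifth: 1.293 × 1.500⁶ = 14.72808em
Golden ratio: 1.293 × 1.618⁶ = 23.19902em
Difference: 23.19902 − 14.72808 = 8.47094em

8.471em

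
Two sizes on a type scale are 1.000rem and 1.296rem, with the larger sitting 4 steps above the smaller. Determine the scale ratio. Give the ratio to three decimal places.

1.067

r⁴ = 1.296 / 1.000, so r = (1.296/1.000)^(1/4).
r = 1.2960^(1/4) ≈ 1.0670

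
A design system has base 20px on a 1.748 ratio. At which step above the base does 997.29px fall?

1.748ⁿ = 997.29 / 20 = 49.8645
n = ln(49.8645) / ln(1.748) = 3.9093 / 0.5585 ≈ 7.00

7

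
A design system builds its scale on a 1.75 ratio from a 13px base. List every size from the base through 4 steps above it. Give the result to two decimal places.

13.00px, 22.75px, 39.81px, 69.67px, 121.93px

Step 0: 13px
Step 1: 13.0 × 1.75 = 22.75
Step 2: 13.0 × 1.75² = 39.81
Step 3: 13.0 × 1.75³ = 69.67
Step 4: 13.0 × 1.75⁴ = 121.93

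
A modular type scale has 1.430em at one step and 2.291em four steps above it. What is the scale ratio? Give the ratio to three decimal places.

The ratio satisfies 1.430 × r⁴ = 2.291, so r = (2.291 / 1.430)^(1/4).
r = 1.6021^(1/4) ≈ 1.1251

1.125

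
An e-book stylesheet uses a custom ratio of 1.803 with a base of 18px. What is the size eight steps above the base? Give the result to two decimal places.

2010.20px

Each step on a modular scale multiplies by the ratio, so the size n steps from the base is base × ratioⁿ.
18.0 × 1.803⁸ = 18.0 × 111.67753 ≈ 2010.20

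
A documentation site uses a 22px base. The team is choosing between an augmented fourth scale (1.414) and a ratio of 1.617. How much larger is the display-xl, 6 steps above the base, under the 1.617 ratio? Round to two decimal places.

Augmented fourth: 22.0 × 1.414⁶ = 175.8406px
At 1.617: 22.0 × 1.617⁶ = 393.2627px
Difference: 393.2627 − 175.8406 = 217.4221px

217.42px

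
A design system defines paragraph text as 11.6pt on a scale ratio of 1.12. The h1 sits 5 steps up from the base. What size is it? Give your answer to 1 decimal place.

20.4pt

Every step multiplies by the scale ratio.
11.6 × 1.12⁵ = 11.6 × 1.76234 ≈ 20.44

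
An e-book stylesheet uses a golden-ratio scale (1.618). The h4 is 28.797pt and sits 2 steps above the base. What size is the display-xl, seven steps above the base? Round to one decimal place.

319.3pt

The gap is 7 − (2) = 5 steps, so the factor is 1.618^5.
28.797 × 1.618⁵ = 28.797 × 11.08901 ≈ 319.330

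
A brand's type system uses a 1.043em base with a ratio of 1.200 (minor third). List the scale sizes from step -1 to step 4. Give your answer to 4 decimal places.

Step -1: 1.043 ÷ 1.200 = 0.8692
Step 0: 1.043em
Step 1: 1.043 × 1.200 = 1.2516
Step 2: 1.043 × 1.200² = 1.5019
Step 3: 1.043 × 1.200³ = 1.8023
Step 4: 1.043 × 1.200⁴ = 2.1628

0.8692em, 1.0430em, 1.2516em, 1.5019em, 1.8023em, 2.1628em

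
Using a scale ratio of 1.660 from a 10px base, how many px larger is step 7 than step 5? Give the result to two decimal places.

Step 5: 10.0 × 1.660⁵ = 126.0493px
Step 7: 10.0 × 1.660⁷ = 347.3415px
Difference: 347.3415 − 126.0493 = 221.2922px

221.29px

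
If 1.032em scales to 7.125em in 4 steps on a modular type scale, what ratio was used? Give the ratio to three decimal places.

r⁴ = 7.125 / 1.032, so r = (7.125/1.032)^(1/4).
r = 6.9041^(1/4) ≈ 1.6210

1.621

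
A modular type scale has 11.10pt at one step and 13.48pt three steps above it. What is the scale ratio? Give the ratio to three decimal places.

r³ = 13.48 / 11.10, so r = (13.48/11.10)^(1/3).
r = 1.2144^(1/3) ≈ 1.0669

1.067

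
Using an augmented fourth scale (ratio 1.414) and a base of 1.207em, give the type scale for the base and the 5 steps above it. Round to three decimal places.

1.207em, 1.707em, 2.413em, 3.412em, 4.825em, 6.823em

Step 0: 1.207em
Step 1: 1.207 × 1.414 = 1.707
Step 2: 1.207 × 1.414² = 2.413
Step 3: 1.207 × 1.414³ = 3.412
Step 4: 1.207 × 1.414⁴ = 4.825
Step 5: 1.207 × 1.414⁵ = 6.823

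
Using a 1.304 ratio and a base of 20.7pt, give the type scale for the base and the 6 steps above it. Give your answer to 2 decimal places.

20.70pt, 26.99pt, 35.20pt, 45.90pt, 59.85pt, 78.05pt, 101.77pt

Step 0: 20.7pt
Step 1: 20.7 × 1.304 = 26.99
Step 2: 20.7 × 1.304² = 35.20
Step 3: 20.7 × 1.304³ = 45.90
Step 4: 20.7 × 1.304⁴ = 59.85
Step 5: 20.7 × 1.304⁵ = 78.05
Step 6: 20.7 × 1.304⁶ = 101.77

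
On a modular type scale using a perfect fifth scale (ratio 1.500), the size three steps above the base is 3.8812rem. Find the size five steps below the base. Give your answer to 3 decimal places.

0.151rem

3.8812 ÷ 1.500⁸ = 3.8812 ÷ 25.62891 ≈ 0.151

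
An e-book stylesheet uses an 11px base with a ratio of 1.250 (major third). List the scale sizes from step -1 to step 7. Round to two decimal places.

8.80px, 11.00px, 13.75px, 17.19px, 21.48px, 26.86px, 33.57px, 41.96px, 52.45px

Step -1: 11.0 ÷ 1.250 = 8.80
Step 0: 11px
Step 1: 11.0 × 1.250 = 13.75
Step 2: 11.0 × 1.250² = 17.19
Step 3: 11.0 × 1.250³ = 21.48
Step 4: 11.0 × 1.250⁴ = 26.86
Step 5: 11.0 × 1.250⁵ = 33.57
Step 6: 11.0 × 1.250⁶ = 41.96
Step 7: 11.0 × 1.250⁷ = 52.45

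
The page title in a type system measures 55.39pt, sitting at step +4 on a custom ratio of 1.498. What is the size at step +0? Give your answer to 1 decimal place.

11.0pt

55.39 ÷ 1.498⁴ = 55.39 ÷ 5.03555 ≈ 11.000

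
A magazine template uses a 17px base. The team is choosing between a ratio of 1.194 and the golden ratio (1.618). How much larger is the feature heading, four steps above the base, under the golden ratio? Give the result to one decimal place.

At 1.194: 17.0 × 1.194⁴ = 34.551px
Golden ratio: 17.0 × 1.618⁴ = 116.510px
Difference: 116.510 − 34.551 = 81.959px

82.0px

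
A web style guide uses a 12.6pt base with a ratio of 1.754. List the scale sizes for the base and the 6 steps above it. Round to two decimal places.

12.60pt, 22.10pt, 38.76pt, 67.99pt, 119.26pt, 209.18pt, 366.90pt

Step 0: 12.6pt
Step 1: 12.6 × 1.754 = 22.10
Step 2: 12.6 × 1.754² = 38.76
Step 3: 12.6 × 1.754³ = 67.99
Step 4: 12.6 × 1.754⁴ = 119.26
Step 5: 12.6 × 1.754⁵ = 209.18
Step 6: 12.6 × 1.754⁶ = 366.90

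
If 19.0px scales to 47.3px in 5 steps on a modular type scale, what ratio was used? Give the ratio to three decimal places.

1.200

r⁵ = 47.3 / 19.0, so r = (47.3/19.0)^(1/5).
r = 2.4895^(1/5) ≈ 1.2001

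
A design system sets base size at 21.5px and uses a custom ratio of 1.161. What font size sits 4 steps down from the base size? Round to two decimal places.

Every step multiplies by the scale ratio.
21.5 ÷ 1.161⁴ = 21.5 ÷ 1.81689 ≈ 11.83

11.83px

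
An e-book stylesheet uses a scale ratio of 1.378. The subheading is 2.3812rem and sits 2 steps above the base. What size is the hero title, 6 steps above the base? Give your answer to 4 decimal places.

2.3812 × 1.378⁴ = 2.3812 × 3.60576 ≈ 8.5860

8.5860rem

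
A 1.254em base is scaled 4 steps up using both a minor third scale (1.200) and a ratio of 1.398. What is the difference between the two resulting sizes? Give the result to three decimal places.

Minor third: 1.254 × 1.200⁴ = 2.60029em
At 1.398: 1.254 × 1.398⁴ = 4.78990em
Difference: 4.78990 − 2.60029 = 2.18961em

2.190em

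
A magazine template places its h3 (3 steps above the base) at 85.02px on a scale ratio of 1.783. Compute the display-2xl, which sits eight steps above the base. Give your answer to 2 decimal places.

1532.07px

The gap is 8 − (3) = 5 steps, so the factor is 1.783^5.
85.02 × 1.783⁵ = 85.02 × 18.02008 ≈ 1532.067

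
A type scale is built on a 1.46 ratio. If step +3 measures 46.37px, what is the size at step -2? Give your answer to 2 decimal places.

6.99px

Moving from step +3 to step -2 is 5 steps down, so divide by r⁵.
46.37 ÷ 1.46⁵ = 46.37 ÷ 6.63383 ≈ 6.990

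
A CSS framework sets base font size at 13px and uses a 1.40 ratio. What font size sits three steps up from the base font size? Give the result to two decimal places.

35.67px

13.0 × 1.40³ = 13.0 × 2.74400 ≈ 35.67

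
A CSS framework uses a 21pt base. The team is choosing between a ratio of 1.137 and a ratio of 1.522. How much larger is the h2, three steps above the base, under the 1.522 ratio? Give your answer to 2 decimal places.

43.17pt

At 1.137: 21.0 × 1.137³ = 30.8674pt
At 1.522: 21.0 × 1.522³ = 74.0395pt
Difference: 74.0395 − 30.8674 = 43.1721pt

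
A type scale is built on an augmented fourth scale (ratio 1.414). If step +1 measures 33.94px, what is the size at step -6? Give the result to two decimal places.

Moving from step +1 to step -6 is 7 steps down, so divide by r⁷.
33.94 ÷ 1.414⁷ = 33.94 ÷ 11.30175 ≈ 3.003

3.00px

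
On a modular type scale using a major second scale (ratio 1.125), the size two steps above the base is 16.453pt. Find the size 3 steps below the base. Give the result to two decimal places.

16.453 ÷ 1.125⁵ = 16.453 ÷ 1.80203 ≈ 9.130

9.13pt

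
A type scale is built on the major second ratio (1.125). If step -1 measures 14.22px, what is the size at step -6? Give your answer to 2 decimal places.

7.89px

14.22 ÷ 1.125⁵ = 14.22 ÷ 1.80203 ≈ 7.891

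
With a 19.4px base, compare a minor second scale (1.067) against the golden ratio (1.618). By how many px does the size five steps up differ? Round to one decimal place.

Minor second: 19.4 × 1.067⁵ = 26.830px
Golden ratio: 19.4 × 1.618⁵ = 215.127px
Difference: 215.127 − 26.830 = 188.297px

188.3px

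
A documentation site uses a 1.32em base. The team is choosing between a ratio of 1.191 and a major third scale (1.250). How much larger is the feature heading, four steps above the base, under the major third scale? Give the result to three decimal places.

0.567em

At 1.191: 1.32 × 1.191⁴ = 2.65596em
Major third: 1.32 × 1.250⁴ = 3.22266em
Difference: 3.22266 − 2.65596 = 0.56670em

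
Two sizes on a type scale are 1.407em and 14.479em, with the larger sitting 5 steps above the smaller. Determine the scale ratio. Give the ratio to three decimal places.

1.594

The ratio satisfies 1.407 × r⁵ = 14.479, so r = (14.479 / 1.407)^(1/5).
r = 10.2907^(1/5) ≈ 1.5940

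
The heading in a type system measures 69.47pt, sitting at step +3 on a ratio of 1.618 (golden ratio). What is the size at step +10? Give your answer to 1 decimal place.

2016.7pt

69.47 × 1.618⁷ = 69.47 × 29.03017 ≈ 2016.726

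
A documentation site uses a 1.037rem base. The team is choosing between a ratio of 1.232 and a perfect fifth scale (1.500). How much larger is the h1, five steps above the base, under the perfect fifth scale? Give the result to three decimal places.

4.931rem

At 1.232: 1.037 × 1.232⁵ = 2.94328rem
Perfect fifth: 1.037 × 1.500⁵ = 7.87472rem
Difference: 7.87472 − 2.94328 = 4.93144rem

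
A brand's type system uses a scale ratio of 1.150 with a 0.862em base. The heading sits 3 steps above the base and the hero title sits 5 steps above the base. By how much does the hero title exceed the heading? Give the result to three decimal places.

0.423em

Step 3: 0.862 × 1.150³ = 1.31099em
Step 5: 0.862 × 1.150⁵ = 1.73379em
Difference: 1.73379 − 1.31099 = 0.42280em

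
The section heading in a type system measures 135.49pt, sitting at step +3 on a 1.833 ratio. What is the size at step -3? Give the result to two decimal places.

The gap is -3 − (3) = -6 steps, so the factor is 1.833^-6.
135.49 ÷ 1.833⁶ = 135.49 ÷ 37.92930 ≈ 3.572

3.57pt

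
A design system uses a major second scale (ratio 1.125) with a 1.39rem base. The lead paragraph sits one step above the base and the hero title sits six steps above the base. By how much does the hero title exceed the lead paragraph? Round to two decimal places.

1.25rem

Step 1: 1.39 × 1.125 = 1.5637rem
Step 6: 1.39 × 1.125⁶ = 2.8179rem
Difference: 2.8179 − 1.5637 = 1.2542rem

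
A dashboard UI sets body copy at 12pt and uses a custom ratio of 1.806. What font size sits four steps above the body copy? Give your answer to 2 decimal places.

127.66pt

12.0 × 1.806⁴ = 12.0 × 10.63827 ≈ 127.66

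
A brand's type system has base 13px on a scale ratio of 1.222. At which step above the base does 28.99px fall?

4

1.222ⁿ = 28.99 / 13 = 2.2300
n = ln(2.2300) / ln(1.222) = 0.8020 / 0.2005 ≈ 4.00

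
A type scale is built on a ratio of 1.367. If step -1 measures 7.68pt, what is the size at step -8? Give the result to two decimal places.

Moving from step -1 to step -8 is 7 steps down, so divide by r⁷.
7.68 ÷ 1.367⁷ = 7.68 ÷ 8.92030 ≈ 0.861

0.86pt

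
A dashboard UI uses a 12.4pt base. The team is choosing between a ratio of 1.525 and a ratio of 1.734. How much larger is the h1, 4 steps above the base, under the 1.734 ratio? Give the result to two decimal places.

45.04pt

At 1.525: 12.4 × 1.525⁴ = 67.0658pt
At 1.734: 12.4 × 1.734⁴ = 112.1032pt
Difference: 112.1032 − 67.0658 = 45.0374pt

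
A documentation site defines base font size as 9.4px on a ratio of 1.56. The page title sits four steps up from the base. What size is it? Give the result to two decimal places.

55.67px

A modular type scale is a geometric sequence: sizeₙ = base × rⁿ.
9.4 × 1.56⁴ = 9.4 × 5.92241 ≈ 55.67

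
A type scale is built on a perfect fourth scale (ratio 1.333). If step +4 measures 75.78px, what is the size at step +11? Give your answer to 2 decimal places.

566.72px

75.78 × 1.333⁷ = 75.78 × 7.47844 ≈ 566.716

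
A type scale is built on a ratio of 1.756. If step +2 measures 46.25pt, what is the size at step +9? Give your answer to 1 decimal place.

The gap is 9 − (2) = 7 steps, so the factor is 1.756^7.
46.25 × 1.756⁷ = 46.25 × 51.48392 ≈ 2381.131

2381.1pt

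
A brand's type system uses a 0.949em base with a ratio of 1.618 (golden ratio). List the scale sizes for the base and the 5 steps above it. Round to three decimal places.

Step 0: 0.949em
Step 1: 0.949 × 1.618 = 1.535
Step 2: 0.949 × 1.618² = 2.484
Step 3: 0.949 × 1.618³ = 4.020
Step 4: 0.949 × 1.618⁴ = 6.504
Step 5: 0.949 × 1.618⁵ = 10.523

0.949em, 1.535em, 2.484em, 4.020em, 6.504em, 10.523em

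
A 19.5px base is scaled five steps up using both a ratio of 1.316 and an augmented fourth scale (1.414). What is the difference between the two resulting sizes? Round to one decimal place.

33.3px

At 1.316: 19.5 × 1.316⁵ = 76.969px
Augmented fourth: 19.5 × 1.414⁵ = 110.225px
Difference: 110.225 − 76.969 = 33.256px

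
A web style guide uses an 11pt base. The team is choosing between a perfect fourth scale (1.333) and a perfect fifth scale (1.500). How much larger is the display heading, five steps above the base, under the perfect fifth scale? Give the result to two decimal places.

37.24pt

Perfect fourth: 11.0 × 1.333⁵ = 46.2960pt
Perfect fifth: 11.0 × 1.500⁵ = 83.5312pt
Difference: 83.5312 − 46.2960 = 37.2352pt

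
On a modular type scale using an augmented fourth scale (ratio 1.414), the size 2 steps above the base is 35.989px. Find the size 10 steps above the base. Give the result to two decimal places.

575.13px

35.989 × 1.414⁸ = 35.989 × 15.98068 ≈ 575.129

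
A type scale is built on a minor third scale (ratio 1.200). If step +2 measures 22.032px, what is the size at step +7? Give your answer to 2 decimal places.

Moving from step +2 to step +7 is 5 steps up, so multiply by r⁵.
22.032 × 1.200⁵ = 22.032 × 2.48832 ≈ 54.823

54.82px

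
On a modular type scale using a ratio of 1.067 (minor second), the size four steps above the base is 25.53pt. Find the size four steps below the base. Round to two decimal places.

25.53 ÷ 1.067⁸ = 25.53 ÷ 1.68002 ≈ 15.196

15.20pt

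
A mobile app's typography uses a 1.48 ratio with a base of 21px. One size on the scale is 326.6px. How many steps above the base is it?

1.48ⁿ = 326.6 / 21 = 15.5524
n = ln(15.5524) / ln(1.48) = 2.7442 / 0.3920 ≈ 7.00

7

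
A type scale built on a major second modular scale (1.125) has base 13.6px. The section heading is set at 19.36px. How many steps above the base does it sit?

1.125ⁿ = 19.36 / 13.6 = 1.4235
n = ln(1.4235) / ln(1.125) = 0.3531 / 0.1178 ≈ 3.00

3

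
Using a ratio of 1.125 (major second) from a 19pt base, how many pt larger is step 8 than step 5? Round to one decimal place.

Step 5: 19.0 × 1.125⁵ = 34.239pt
Step 8: 19.0 × 1.125⁸ = 48.750pt
Difference: 48.750 − 34.239 = 14.511pt

14.5pt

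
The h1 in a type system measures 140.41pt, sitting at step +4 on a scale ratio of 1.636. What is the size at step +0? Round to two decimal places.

19.60pt

Moving from step +4 to step +0 is 4 steps down, so divide by r⁴.
140.41 ÷ 1.636⁴ = 140.41 ÷ 7.16363 ≈ 19.600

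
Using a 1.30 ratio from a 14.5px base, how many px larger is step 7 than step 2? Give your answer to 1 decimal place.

Step 2: 14.5 × 1.30² = 24.505px
Step 7: 14.5 × 1.30⁷ = 90.985px
Difference: 90.985 − 24.505 = 66.480px

66.5px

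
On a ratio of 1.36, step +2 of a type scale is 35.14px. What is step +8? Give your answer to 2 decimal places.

222.35px

35.14 × 1.36⁶ = 35.14 × 6.32752 ≈ 222.349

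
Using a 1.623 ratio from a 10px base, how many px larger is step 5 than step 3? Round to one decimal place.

69.9px

Step 3: 10.0 × 1.623³ = 42.752px
Step 5: 10.0 × 1.623⁵ = 112.614px
Difference: 112.614 − 42.752 = 69.862px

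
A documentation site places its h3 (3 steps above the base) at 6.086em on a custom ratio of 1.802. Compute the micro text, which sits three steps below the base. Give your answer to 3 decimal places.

0.178em

6.086 ÷ 1.802⁶ = 6.086 ÷ 34.23960 ≈ 0.178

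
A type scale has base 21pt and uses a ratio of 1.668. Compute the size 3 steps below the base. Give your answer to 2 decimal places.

4.53pt

21.0 ÷ 1.668³ = 21.0 ÷ 4.64075 ≈ 4.53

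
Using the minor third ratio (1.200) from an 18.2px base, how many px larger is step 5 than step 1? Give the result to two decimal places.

Step 1: 18.2 × 1.200 = 21.8400px
Step 5: 18.2 × 1.200⁵ = 45.2874px
Difference: 45.2874 − 21.8400 = 23.4474px

23.45px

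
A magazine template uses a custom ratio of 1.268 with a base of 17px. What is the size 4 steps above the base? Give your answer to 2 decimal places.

Every step multiplies by the scale ratio.
17.0 × 1.268⁴ = 17.0 × 2.58510 ≈ 43.95

43.95px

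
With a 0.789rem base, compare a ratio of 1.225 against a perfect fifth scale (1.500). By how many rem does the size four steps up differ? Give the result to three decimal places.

2.218rem

At 1.225: 0.789 × 1.225⁴ = 1.77673rem
Perfect fifth: 0.789 × 1.500⁴ = 3.99431rem
Difference: 3.99431 − 1.77673 = 2.21758rem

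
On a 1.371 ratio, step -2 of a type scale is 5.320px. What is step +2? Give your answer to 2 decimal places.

The gap is 2 − (-2) = 4 steps, so the factor is 1.371^4.
5.320 × 1.371⁴ = 5.320 × 3.53305 ≈ 18.796

18.80px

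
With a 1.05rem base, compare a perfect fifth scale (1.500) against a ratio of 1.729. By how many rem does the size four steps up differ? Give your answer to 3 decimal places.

4.068rem

Perfect fifth: 1.05 × 1.500⁴ = 5.31562rem
At 1.729: 1.05 × 1.729⁴ = 9.38360rem
Difference: 9.38360 − 5.31562 = 4.06798rem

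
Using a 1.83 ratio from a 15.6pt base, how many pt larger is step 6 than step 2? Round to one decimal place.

Step 2: 15.6 × 1.83² = 52.243pt
Step 6: 15.6 × 1.83⁶ = 585.910pt
Difference: 585.910 − 52.243 = 533.667pt

533.7pt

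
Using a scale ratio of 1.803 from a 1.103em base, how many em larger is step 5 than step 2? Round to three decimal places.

Step 2: 1.103 × 1.803² = 3.58564em
Step 5: 1.103 × 1.803⁵ = 21.01620em
Difference: 21.01620 − 3.58564 = 17.43056em

17.431em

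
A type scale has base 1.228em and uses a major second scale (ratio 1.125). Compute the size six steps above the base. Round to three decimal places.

Every step multiplies by the scale ratio.
1.228 × 1.125⁶ = 1.228 × 2.02729 ≈ 2.490

2.490em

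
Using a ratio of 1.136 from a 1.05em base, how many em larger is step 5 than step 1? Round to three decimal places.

Step 1: 1.05 × 1.136 = 1.19280em
Step 5: 1.05 × 1.136⁵ = 1.98647em
Difference: 1.98647 − 1.19280 = 0.79367em

0.794em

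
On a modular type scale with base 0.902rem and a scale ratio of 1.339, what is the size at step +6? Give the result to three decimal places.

Every step multiplies by the scale ratio.
0.902 × 1.339⁶ = 0.902 × 5.76346 ≈ 5.199

5.199rem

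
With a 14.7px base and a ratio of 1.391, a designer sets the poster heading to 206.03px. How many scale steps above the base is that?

8

1.391ⁿ = 206.03 / 14.7 = 14.0156
n = ln(14.0156) / ln(1.391) = 2.6402 / 0.3300 ≈ 8.00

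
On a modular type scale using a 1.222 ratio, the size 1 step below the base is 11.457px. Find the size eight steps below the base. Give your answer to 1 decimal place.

2.8px

11.457 ÷ 1.222⁷ = 11.457 ÷ 4.06910 ≈ 2.816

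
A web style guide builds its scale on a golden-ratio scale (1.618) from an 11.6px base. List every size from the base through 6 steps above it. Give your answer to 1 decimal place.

11.6px, 18.8px, 30.4px, 49.1px, 79.5px, 128.6px, 208.1px

Step 0: 11.6px
Step 1: 11.6 × 1.618 = 18.8
Step 2: 11.6 × 1.618² = 30.4
Step 3: 11.6 × 1.618³ = 49.1
Step 4: 11.6 × 1.618⁴ = 79.5
Step 5: 11.6 × 1.618⁵ = 128.6
Step 6: 11.6 × 1.618⁶ = 208.1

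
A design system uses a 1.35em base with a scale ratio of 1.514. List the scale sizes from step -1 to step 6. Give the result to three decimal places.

0.892em, 1.350em, 2.044em, 3.094em, 4.685em, 7.093em, 10.739em, 16.259em

Step -1: 1.35 ÷ 1.514 = 0.892
Step 0: 1.35em
Step 1: 1.35 × 1.514 = 2.044
Step 2: 1.35 × 1.514² = 3.094
Step 3: 1.35 × 1.514³ = 4.685
Step 4: 1.35 × 1.514⁴ = 7.093
Step 5: 1.35 × 1.514⁵ = 10.739
Step 6: 1.35 × 1.514⁶ = 16.259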